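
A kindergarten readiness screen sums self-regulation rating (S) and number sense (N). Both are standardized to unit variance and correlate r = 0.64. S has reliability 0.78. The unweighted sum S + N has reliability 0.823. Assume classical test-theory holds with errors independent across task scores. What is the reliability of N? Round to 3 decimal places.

0.639

Var(S+N) = 2 + 2·0.64 = 3.280.
True-score variance = ρ_S + ρ_N + 2·0.64, so 0.823 = (0.78 + ρ_N + 1.28) / 3.280.
ρ_N = 0.823·3.280 − 0.78 − 1.28 = 0.639.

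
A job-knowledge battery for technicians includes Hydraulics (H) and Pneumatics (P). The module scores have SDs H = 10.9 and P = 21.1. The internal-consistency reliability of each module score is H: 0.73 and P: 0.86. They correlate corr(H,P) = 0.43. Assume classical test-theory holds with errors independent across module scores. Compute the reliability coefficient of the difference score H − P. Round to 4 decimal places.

0.7422

Var(H−P) = 10.9² + 21.1² − 2·10.9·21.1·0.43 = 564.02 − 197.791 = 366.229.
With uncorrelated errors the cross-covariances are all true-score covariance, so they carry over unchanged; only the diagonal terms shrink to ρᵢσᵢ².
True-score variance = [10.9²·0.73 + 21.1²·0.86] − 197.791 = 469.612 − 197.791 = 271.82.
Reliability = 271.82 / 366.229 = 0.7422.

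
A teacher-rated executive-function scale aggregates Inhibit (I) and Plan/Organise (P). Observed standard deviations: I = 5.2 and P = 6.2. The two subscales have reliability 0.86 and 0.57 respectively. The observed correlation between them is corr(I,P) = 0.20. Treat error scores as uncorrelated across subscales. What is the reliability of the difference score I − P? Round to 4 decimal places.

Var(I−P) = 5.2² + 6.2² − 2·5.2·6.2·0.20 = 65.48 − 12.896 = 52.584.
Because errors are independent across components, Cov(Tᵢ,Tⱼ) = Cov(Xᵢ,Xⱼ); the off-diagonal part of the true-score variance is the same as above.
True-score variance = [5.2²·0.86 + 6.2²·0.57] − 12.896 = 45.1652 − 12.896 = 32.2692.
Reliability = 32.2692 / 52.584 = 0.6137.

0.6137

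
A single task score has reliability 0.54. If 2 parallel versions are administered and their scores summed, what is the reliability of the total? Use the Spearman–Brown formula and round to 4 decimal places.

0.7013

ρ_k = kρ / (1 + (k−1)ρ) = 2·0.54 / (1 + 1·0.54) = 1.080 / 1.540 = 0.7013.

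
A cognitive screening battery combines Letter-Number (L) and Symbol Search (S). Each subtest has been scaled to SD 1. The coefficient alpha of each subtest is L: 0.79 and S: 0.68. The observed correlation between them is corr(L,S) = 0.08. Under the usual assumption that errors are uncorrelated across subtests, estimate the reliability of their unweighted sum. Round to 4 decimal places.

Var(L+S) = 2 + 2·[0.08] = 2 + 0.16 = 2.16.
Because errors are independent across components, Cov(Tᵢ,Tⱼ) = Cov(Xᵢ,Xⱼ); the off-diagonal part of the true-score variance is the same as above.
True-score variance = [0.79 + 0.68] + 0.16 = 1.47 + 0.16 = 1.63.
Reliability = 1.63 / 2.16 = 0.7546.

0.7546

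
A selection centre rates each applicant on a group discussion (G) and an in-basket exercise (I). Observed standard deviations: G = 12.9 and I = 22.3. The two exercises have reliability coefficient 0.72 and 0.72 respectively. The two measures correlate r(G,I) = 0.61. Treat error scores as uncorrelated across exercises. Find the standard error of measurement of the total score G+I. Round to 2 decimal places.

Var(total) = 663.7 + 350.957 = 1014.66.
True-score variance = 477.864 + 350.957 = 828.821, so reliability = 0.8168.
Error variance = 1014.66 − 828.821 = 185.836; SEM = √185.836 = 13.63.

13.63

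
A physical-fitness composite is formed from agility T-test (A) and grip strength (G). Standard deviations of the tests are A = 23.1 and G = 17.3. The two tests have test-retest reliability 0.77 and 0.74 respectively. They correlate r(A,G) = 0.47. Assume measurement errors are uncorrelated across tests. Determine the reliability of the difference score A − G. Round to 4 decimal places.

0.5614

Var(A−G) = 23.1² + 17.3² − 2·23.1·17.3·0.47 = 832.9 − 375.652 = 457.248.
With uncorrelated errors the cross-covariances are all true-score covariance, so they carry over unchanged; only the diagonal terms shrink to ρᵢσᵢ².
True-score variance = [23.1²·0.77 + 17.3²·0.74] − 375.652 = 632.354 − 375.652 = 256.702.
Reliability = 256.702 / 457.248 = 0.5614.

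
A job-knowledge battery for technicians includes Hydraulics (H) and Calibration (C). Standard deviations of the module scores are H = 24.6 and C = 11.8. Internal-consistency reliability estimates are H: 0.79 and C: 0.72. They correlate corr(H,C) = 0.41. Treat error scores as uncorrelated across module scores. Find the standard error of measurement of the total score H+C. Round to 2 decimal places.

12.89

Var(total) = 744.4 + 238.03 = 982.43.
True-score variance = 578.329 + 238.03 = 816.359, so reliability = 0.8310.
Error variance = 982.43 − 816.359 = 166.071; SEM = √166.071 = 12.89.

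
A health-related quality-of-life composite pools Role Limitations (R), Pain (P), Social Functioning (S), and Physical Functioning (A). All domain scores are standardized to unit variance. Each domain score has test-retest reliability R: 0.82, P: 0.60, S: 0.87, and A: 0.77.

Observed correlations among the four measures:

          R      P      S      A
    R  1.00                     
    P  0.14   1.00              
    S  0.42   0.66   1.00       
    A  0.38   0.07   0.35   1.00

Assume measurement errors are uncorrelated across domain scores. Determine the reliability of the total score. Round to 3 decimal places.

Var(R+P+S+A) = 4 + 2·[0.14 + 0.42 + 0.38 + 0.66 + 0.07 + 0.35] = 4 + 4.04 = 8.04.
With uncorrelated errors the cross-covariances are all true-score covariance, so they carry over unchanged; only the diagonal terms shrink to ρᵢσᵢ².
True-score variance = [0.82 + 0.60 + 0.87 + 0.77] + 4.04 = 3.06 + 4.04 = 7.1.
Reliability = 7.1 / 8.04 = 0.883.

0.883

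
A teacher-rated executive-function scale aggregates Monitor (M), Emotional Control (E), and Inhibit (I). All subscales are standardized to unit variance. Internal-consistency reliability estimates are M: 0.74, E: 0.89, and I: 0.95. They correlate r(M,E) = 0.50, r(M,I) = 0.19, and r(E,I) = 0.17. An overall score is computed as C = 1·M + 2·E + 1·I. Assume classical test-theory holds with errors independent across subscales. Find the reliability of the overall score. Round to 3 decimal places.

Var(C) = 1 + 2² + 1 + 2·[2·0.50 + 0.19 + 2·0.17] = 6 + 3.06 = 9.06.
Under uncorrelated errors the observed covariances equal the true-score covariances, so only the own-variance terms attenuate.
True-score variance = [0.74 + 2²·0.89 + 0.95] + 3.06 = 5.25 + 3.06 = 8.31.
Reliability = 8.31 / 9.06 = 0.917.

0.917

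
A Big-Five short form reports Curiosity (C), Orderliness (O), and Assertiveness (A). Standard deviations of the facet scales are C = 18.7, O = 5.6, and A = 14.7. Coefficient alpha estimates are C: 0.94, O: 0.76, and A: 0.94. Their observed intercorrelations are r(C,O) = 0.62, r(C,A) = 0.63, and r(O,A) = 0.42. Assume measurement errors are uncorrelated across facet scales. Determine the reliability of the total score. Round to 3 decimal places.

0.964

Var(C+O+A) = 18.7² + 5.6² + 14.7² + 2·[18.7·5.6·0.62 + 18.7·14.7·0.63 + 5.6·14.7·0.42] = 597.14 + 545.363 = 1142.5.
Because errors are independent across components, Cov(Tᵢ,Tⱼ) = Cov(Xᵢ,Xⱼ); the off-diagonal part of the true-score variance is the same as above.
True-score variance = [18.7²·0.94 + 5.6²·0.76 + 14.7²·0.94] + 545.363 = 555.667 + 545.363 = 1101.03.
Reliability = 1101.03 / 1142.5 = 0.964.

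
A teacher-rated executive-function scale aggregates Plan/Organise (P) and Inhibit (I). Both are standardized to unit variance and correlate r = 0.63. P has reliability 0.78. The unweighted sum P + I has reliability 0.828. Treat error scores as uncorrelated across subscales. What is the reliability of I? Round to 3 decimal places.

Var(P+I) = 2 + 2·0.63 = 3.260.
True-score variance = ρ_P + ρ_I + 2·0.63, so 0.828 = (0.78 + ρ_I + 1.26) / 3.260.
ρ_I = 0.828·3.260 − 0.78 − 1.26 = 0.659.

0.659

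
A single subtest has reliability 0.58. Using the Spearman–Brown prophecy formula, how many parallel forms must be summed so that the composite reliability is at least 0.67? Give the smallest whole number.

2

k ≥ ρ*(1−ρ₁)/(ρ₁(1−ρ*)) = 0.67·0.42 / (0.58·0.33) = 1.470.
Smallest integer k = 2.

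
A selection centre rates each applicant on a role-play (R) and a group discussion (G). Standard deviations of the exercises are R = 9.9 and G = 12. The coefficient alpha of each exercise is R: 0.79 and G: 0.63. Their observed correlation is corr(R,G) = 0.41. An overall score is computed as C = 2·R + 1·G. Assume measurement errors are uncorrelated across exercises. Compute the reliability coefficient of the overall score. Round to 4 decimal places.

Var(C) = 2²·9.9² + 12² + 2·[2·9.9·12·0.41] = 536.04 + 194.832 = 730.872.
With uncorrelated errors the cross-covariances are all true-score covariance, so they carry over unchanged; only the diagonal terms shrink to ρᵢσᵢ².
True-score variance = [2²·9.9²·0.79 + 12²·0.63] + 194.832 = 400.432 + 194.832 = 595.264.
Reliability = 595.264 / 730.872 = 0.8145.

0.8145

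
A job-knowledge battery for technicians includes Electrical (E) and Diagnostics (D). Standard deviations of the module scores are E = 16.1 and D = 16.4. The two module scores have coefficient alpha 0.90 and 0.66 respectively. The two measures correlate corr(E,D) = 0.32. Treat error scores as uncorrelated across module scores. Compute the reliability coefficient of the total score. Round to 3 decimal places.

Var(E+D) = 16.1² + 16.4² + 2·[16.1·16.4·0.32] = 528.17 + 168.986 = 697.156.
Because errors are independent across components, Cov(Tᵢ,Tⱼ) = Cov(Xᵢ,Xⱼ); the off-diagonal part of the true-score variance is the same as above.
True-score variance = [16.1²·0.90 + 16.4²·0.66] + 168.986 = 410.803 + 168.986 = 579.788.
Reliability = 579.788 / 697.156 = 0.832.

0.832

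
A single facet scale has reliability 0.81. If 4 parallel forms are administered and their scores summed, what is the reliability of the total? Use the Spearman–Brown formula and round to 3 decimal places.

0.945

ρ_k = kρ / (1 + (k−1)ρ) = 4·0.81 / (1 + 3·0.81) = 3.240 / 3.430 = 0.945.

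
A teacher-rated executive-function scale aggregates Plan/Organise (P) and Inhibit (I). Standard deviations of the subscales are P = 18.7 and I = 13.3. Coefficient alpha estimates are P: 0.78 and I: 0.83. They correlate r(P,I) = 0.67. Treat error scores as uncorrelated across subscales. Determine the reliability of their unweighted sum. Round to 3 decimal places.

0.876

Var(P+I) = 18.7² + 13.3² + 2·[18.7·13.3·0.67] = 526.58 + 333.271 = 859.851.
Because errors are independent across components, Cov(Tᵢ,Tⱼ) = Cov(Xᵢ,Xⱼ); the off-diagonal part of the true-score variance is the same as above.
True-score variance = [18.7²·0.78 + 13.3²·0.83] + 333.271 = 419.577 + 333.271 = 752.848.
Reliability = 752.848 / 859.851 = 0.876.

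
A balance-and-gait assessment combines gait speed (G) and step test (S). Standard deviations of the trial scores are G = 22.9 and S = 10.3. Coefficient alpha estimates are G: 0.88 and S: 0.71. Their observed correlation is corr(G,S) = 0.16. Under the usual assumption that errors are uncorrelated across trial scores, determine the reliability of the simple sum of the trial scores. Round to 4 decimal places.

0.8673

Var(G+S) = 22.9² + 10.3² + 2·[22.9·10.3·0.16] = 630.5 + 75.4784 = 705.978.
Under uncorrelated errors the observed covariances equal the true-score covariances, so only the own-variance terms attenuate.
True-score variance = [22.9²·0.88 + 10.3²·0.71] + 75.4784 = 536.805 + 75.4784 = 612.283.
Reliability = 612.283 / 705.978 = 0.8673.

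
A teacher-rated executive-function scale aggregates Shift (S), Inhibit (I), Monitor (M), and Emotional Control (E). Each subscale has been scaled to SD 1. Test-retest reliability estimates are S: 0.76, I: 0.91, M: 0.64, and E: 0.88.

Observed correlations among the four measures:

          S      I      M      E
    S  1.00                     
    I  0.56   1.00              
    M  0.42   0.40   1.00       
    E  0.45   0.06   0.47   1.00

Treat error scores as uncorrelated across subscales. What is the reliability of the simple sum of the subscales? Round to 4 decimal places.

Var(S+I+M+E) = 4 + 2·[0.56 + 0.42 + 0.45 + 0.40 + 0.06 + 0.47] = 4 + 4.72 = 8.72.
Because errors are independent across components, Cov(Tᵢ,Tⱼ) = Cov(Xᵢ,Xⱼ); the off-diagonal part of the true-score variance is the same as above.
True-score variance = [0.76 + 0.91 + 0.64 + 0.88] + 4.72 = 3.19 + 4.72 = 7.91.
Reliability = 7.91 / 8.72 = 0.9071.

0.9071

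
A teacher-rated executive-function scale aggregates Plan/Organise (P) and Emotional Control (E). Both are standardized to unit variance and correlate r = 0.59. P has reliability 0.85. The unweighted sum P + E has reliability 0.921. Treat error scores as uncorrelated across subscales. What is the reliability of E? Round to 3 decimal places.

0.899

Var(P+E) = 2 + 2·0.59 = 3.180.
True-score variance = ρ_P + ρ_E + 2·0.59, so 0.921 = (0.85 + ρ_E + 1.18) / 3.180.
ρ_E = 0.921·3.180 − 0.85 − 1.18 = 0.899.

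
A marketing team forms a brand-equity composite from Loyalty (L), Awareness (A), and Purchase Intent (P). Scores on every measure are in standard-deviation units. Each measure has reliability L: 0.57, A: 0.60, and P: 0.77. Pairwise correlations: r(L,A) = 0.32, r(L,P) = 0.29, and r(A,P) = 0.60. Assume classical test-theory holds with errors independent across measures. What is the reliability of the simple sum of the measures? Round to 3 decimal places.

0.804

Var(L+A+P) = 3 + 2·[0.32 + 0.29 + 0.60] = 3 + 2.42 = 5.42.
Because errors are independent across components, Cov(Tᵢ,Tⱼ) = Cov(Xᵢ,Xⱼ); the off-diagonal part of the true-score variance is the same as above.
True-score variance = [0.57 + 0.60 + 0.77] + 2.42 = 1.94 + 2.42 = 4.36.
Reliability = 4.36 / 5.42 = 0.804.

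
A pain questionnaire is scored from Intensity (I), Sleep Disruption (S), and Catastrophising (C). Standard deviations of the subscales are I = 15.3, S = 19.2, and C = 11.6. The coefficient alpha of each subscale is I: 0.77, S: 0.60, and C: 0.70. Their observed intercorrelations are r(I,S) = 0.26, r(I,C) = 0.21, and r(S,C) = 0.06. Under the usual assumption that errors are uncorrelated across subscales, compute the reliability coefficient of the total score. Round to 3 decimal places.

0.756

Var(I+S+C) = 15.3² + 19.2² + 11.6² + 2·[15.3·19.2·0.26 + 15.3·11.6·0.21 + 19.2·11.6·0.06] = 737.29 + 254.023 = 991.313.
With uncorrelated errors the cross-covariances are all true-score covariance, so they carry over unchanged; only the diagonal terms shrink to ρᵢσᵢ².
True-score variance = [15.3²·0.77 + 19.2²·0.60 + 11.6²·0.70] + 254.023 = 495.625 + 254.023 = 749.649.
Reliability = 749.649 / 991.313 = 0.756.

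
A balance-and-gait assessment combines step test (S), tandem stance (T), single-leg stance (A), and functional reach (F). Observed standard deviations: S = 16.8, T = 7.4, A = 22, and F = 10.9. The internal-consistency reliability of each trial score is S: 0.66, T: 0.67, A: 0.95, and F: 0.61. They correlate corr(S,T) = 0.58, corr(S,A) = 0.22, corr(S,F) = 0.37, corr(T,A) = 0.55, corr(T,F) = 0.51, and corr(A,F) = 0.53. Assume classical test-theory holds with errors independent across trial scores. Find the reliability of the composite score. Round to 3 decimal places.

Var(S+T+A+F) = 16.8² + 7.4² + 22² + 10.9² + 2·[16.8·7.4·0.58 + 16.8·22·0.22 + 16.8·10.9·0.37 + 7.4·22·0.55 + 7.4·10.9·0.51 + 22·10.9·0.53] = 939.81 + 957.885 = 1897.7.
Because errors are independent across components, Cov(Tᵢ,Tⱼ) = Cov(Xᵢ,Xⱼ); the off-diagonal part of the true-score variance is the same as above.
True-score variance = [16.8²·0.66 + 7.4²·0.67 + 22²·0.95 + 10.9²·0.61] + 957.885 = 755.242 + 957.885 = 1713.13.
Reliability = 1713.13 / 1897.7 = 0.903.

0.903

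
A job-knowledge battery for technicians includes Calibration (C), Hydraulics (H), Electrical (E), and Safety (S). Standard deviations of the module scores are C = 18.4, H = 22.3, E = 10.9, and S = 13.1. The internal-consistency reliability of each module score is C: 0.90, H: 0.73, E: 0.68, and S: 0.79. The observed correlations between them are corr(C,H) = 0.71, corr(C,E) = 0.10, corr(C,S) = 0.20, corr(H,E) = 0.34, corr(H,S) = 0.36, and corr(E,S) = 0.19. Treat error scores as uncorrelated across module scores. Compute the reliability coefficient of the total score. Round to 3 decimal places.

Var(C+H+E+S) = 18.4² + 22.3² + 10.9² + 13.1² + 2·[18.4·22.3·0.71 + 18.4·10.9·0.10 + 18.4·13.1·0.20 + 22.3·10.9·0.34 + 22.3·13.1·0.36 + 10.9·13.1·0.19] = 1126.27 + 1149.06 = 2275.33.
With uncorrelated errors the cross-covariances are all true-score covariance, so they carry over unchanged; only the diagonal terms shrink to ρᵢσᵢ².
True-score variance = [18.4²·0.90 + 22.3²·0.73 + 10.9²·0.68 + 13.1²·0.79] + 1149.06 = 884.088 + 1149.06 = 2033.15.
Reliability = 2033.15 / 2275.33 = 0.894.

0.894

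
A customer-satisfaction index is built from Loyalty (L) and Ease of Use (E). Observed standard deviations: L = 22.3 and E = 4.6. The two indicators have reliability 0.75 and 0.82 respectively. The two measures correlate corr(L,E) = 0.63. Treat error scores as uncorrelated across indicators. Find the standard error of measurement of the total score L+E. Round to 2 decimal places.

11.32

Var(total) = 518.45 + 129.251 = 647.701.
True-score variance = 390.319 + 129.251 = 519.57, so reliability = 0.8022.
Error variance = 647.701 − 519.57 = 128.131; SEM = √128.131 = 11.32.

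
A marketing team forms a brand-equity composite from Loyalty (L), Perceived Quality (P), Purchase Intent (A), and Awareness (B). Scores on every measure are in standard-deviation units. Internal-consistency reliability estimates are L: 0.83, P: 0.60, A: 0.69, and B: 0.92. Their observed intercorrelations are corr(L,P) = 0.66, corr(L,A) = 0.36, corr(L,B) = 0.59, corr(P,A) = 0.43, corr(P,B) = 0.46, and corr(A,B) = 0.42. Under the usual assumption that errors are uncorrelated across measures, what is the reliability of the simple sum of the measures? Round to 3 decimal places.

0.902

Var(L+P+A+B) = 4 + 2·[0.66 + 0.36 + 0.59 + 0.43 + 0.46 + 0.42] = 4 + 5.84 = 9.84.
With uncorrelated errors the cross-covariances are all true-score covariance, so they carry over unchanged; only the diagonal terms shrink to ρᵢσᵢ².
True-score variance = [0.83 + 0.60 + 0.69 + 0.92] + 5.84 = 3.04 + 5.84 = 8.88.
Reliability = 8.88 / 9.84 = 0.902.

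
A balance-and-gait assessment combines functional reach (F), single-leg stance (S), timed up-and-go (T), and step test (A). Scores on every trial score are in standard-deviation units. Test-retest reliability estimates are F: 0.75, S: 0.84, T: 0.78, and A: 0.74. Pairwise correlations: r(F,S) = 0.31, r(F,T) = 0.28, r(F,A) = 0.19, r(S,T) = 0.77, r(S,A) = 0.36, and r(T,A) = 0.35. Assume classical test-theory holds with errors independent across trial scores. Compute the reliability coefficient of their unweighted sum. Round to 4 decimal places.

Var(F+S+T+A) = 4 + 2·[0.31 + 0.28 + 0.19 + 0.77 + 0.36 + 0.35] = 4 + 4.52 = 8.52.
With uncorrelated errors the cross-covariances are all true-score covariance, so they carry over unchanged; only the diagonal terms shrink to ρᵢσᵢ².
True-score variance = [0.75 + 0.84 + 0.78 + 0.74] + 4.52 = 3.11 + 4.52 = 7.63.
Reliability = 7.63 / 8.52 = 0.8955.

0.8955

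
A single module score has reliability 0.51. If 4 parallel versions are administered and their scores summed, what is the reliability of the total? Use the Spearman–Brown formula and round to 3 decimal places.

ρ_k = kρ / (1 + (k−1)ρ) = 4·0.51 / (1 + 3·0.51) = 2.040 / 2.530 = 0.806.

0.806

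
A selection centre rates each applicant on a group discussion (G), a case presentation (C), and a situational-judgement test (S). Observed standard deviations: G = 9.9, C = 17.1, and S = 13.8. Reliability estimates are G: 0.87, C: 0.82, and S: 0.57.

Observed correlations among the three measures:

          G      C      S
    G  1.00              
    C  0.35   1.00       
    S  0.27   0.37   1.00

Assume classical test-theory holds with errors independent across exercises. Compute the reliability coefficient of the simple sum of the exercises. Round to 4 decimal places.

Var(G+C+S) = 9.9² + 17.1² + 13.8² + 2·[9.9·17.1·0.35 + 9.9·13.8·0.27 + 17.1·13.8·0.37] = 580.86 + 366.903 = 947.763.
With uncorrelated errors the cross-covariances are all true-score covariance, so they carry over unchanged; only the diagonal terms shrink to ρᵢσᵢ².
True-score variance = [9.9²·0.87 + 17.1²·0.82 + 13.8²·0.57] + 366.903 = 433.596 + 366.903 = 800.499.
Reliability = 800.499 / 947.763 = 0.8446.

0.8446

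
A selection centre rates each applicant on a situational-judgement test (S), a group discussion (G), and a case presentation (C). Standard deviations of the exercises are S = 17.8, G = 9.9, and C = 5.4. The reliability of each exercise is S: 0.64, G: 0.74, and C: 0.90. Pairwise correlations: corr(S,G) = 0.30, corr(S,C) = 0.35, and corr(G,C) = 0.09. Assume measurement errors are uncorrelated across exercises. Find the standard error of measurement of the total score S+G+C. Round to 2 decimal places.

11.94

Var(total) = 444.01 + 182.639 = 626.649.
True-score variance = 301.549 + 182.639 = 484.188, so reliability = 0.7727.
Error variance = 626.649 − 484.188 = 142.461; SEM = √142.461 = 11.94.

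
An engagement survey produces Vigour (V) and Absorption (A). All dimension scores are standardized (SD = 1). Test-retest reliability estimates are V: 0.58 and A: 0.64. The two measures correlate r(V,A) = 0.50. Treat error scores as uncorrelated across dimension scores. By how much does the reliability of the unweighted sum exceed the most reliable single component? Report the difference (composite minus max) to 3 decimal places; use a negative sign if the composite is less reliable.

Var(sum) = 2 + 1 = 3; true-score variance = 1.22 + 1 = 2.22; composite reliability = 0.7400.
Max component reliability = 0.6400.
Difference = 0.7400 − 0.6400 = 0.100.

0.100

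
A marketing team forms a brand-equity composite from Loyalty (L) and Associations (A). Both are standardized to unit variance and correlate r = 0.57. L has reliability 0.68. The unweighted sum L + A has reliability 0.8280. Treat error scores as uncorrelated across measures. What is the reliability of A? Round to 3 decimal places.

Var(L+A) = 2 + 2·0.57 = 3.140.
True-score variance = ρ_L + ρ_A + 2·0.57, so 0.8280 = (0.68 + ρ_A + 1.14) / 3.140.
ρ_A = 0.8280·3.140 − 0.68 − 1.14 = 0.780.

0.780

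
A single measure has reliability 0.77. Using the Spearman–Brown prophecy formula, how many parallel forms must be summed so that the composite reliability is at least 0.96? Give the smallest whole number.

k ≥ ρ*(1−ρ₁)/(ρ₁(1−ρ*)) = 0.96·0.23 / (0.77·0.04) = 7.169.
Smallest integer k = 8.

8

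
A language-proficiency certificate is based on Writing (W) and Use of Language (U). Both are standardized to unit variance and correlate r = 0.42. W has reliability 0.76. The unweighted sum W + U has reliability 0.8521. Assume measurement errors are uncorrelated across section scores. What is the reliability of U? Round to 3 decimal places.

0.820

Var(W+U) = 2 + 2·0.42 = 2.840.
True-score variance = ρ_W + ρ_U + 2·0.42, so 0.8521 = (0.76 + ρ_U + 0.84) / 2.840.
ρ_U = 0.8521·2.840 − 0.76 − 0.84 = 0.820.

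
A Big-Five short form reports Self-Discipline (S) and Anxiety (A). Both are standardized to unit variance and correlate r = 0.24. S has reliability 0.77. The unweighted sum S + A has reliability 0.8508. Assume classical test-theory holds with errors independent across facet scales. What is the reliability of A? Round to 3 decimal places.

0.860

Var(S+A) = 2 + 2·0.24 = 2.480.
True-score variance = ρ_S + ρ_A + 2·0.24, so 0.8508 = (0.77 + ρ_A + 0.48) / 2.480.
ρ_A = 0.8508·2.480 − 0.77 − 0.48 = 0.860.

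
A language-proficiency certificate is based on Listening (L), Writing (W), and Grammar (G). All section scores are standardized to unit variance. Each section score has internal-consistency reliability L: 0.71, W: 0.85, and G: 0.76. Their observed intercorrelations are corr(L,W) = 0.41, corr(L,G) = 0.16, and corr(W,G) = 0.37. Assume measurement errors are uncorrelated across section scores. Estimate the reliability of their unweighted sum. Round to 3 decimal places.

Var(L+W+G) = 3 + 2·[0.41 + 0.16 + 0.37] = 3 + 1.88 = 4.88.
Because errors are independent across components, Cov(Tᵢ,Tⱼ) = Cov(Xᵢ,Xⱼ); the off-diagonal part of the true-score variance is the same as above.
True-score variance = [0.71 + 0.85 + 0.76] + 1.88 = 2.32 + 1.88 = 4.2.
Reliability = 4.2 / 4.88 = 0.861.

0.861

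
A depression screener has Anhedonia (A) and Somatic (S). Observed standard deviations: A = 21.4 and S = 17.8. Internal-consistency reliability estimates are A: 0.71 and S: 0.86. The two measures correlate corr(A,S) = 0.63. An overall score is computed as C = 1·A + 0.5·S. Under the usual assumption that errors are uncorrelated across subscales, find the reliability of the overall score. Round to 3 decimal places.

0.815

Var(C) = 21.4² + 0.5²·17.8² + 2·[0.5·21.4·17.8·0.63] = 537.17 + 239.98 = 777.15.
With uncorrelated errors the cross-covariances are all true-score covariance, so they carry over unchanged; only the diagonal terms shrink to ρᵢσᵢ².
True-score variance = [21.4²·0.71 + 0.5²·17.8²·0.86] + 239.98 = 393.272 + 239.98 = 633.252.
Reliability = 633.252 / 777.15 = 0.815.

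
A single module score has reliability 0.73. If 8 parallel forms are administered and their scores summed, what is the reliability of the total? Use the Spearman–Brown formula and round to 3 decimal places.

ρ_k = kρ / (1 + (k−1)ρ) = 8·0.73 / (1 + 7·0.73) = 5.840 / 6.110 = 0.956.

0.956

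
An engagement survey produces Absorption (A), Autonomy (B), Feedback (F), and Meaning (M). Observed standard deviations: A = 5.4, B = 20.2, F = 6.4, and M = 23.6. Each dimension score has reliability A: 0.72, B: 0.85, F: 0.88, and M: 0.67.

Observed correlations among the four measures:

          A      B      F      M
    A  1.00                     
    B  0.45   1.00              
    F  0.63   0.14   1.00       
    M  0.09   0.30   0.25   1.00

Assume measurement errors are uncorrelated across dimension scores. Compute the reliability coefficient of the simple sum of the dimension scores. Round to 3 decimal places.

0.838

Var(A+B+F+M) = 5.4² + 20.2² + 6.4² + 23.6² + 2·[5.4·20.2·0.45 + 5.4·6.4·0.63 + 5.4·23.6·0.09 + 20.2·6.4·0.14 + 20.2·23.6·0.30 + 6.4·23.6·0.25] = 1035.12 + 562.407 = 1597.53.
With uncorrelated errors the cross-covariances are all true-score covariance, so they carry over unchanged; only the diagonal terms shrink to ρᵢσᵢ².
True-score variance = [5.4²·0.72 + 20.2²·0.85 + 6.4²·0.88 + 23.6²·0.67] + 562.407 = 777.037 + 562.407 = 1339.44.
Reliability = 1339.44 / 1597.53 = 0.838.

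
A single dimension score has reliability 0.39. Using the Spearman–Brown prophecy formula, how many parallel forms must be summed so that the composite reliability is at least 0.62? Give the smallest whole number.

k ≥ ρ*(1−ρ₁)/(ρ₁(1−ρ*)) = 0.62·0.61 / (0.39·0.38) = 2.552.
Smallest integer k = 3.

3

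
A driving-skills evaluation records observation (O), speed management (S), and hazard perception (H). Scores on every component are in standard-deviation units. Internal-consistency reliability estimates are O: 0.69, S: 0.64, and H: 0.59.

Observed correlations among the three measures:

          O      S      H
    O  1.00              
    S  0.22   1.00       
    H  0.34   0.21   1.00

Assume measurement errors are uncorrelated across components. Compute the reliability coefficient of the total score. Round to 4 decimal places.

Var(O+S+H) = 3 + 2·[0.22 + 0.34 + 0.21] = 3 + 1.54 = 4.54.
Under uncorrelated errors the observed covariances equal the true-score covariances, so only the own-variance terms attenuate.
True-score variance = [0.69 + 0.64 + 0.59] + 1.54 = 1.92 + 1.54 = 3.46.
Reliability = 3.46 / 4.54 = 0.7621.

0.7621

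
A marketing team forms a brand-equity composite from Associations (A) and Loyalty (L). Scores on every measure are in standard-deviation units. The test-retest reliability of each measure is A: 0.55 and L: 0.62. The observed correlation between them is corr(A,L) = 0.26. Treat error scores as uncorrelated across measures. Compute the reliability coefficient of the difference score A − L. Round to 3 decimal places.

0.439

Var(A−L) = 1 + 1 − 2·0.26 = 2 − 0.52 = 1.48.
With uncorrelated errors the cross-covariances are all true-score covariance, so they carry over unchanged; only the diagonal terms shrink to ρᵢσᵢ².
True-score variance = [0.55 + 0.62] − 0.52 = 1.17 − 0.52 = 0.65.
Reliability = 0.65 / 1.48 = 0.439.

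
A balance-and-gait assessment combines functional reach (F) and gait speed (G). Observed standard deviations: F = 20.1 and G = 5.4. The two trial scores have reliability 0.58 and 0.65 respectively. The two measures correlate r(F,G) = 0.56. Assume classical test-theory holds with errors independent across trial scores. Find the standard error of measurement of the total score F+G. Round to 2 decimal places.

Var(total) = 433.17 + 121.565 = 554.735.
True-score variance = 253.28 + 121.565 = 374.845, so reliability = 0.6757.
Error variance = 554.735 − 374.845 = 179.89; SEM = √179.89 = 13.41.

13.41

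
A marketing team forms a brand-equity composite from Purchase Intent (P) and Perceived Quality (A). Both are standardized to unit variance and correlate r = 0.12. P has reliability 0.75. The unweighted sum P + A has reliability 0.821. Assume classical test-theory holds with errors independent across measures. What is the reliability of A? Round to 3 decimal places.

Var(P+A) = 2 + 2·0.12 = 2.240.
True-score variance = ρ_P + ρ_A + 2·0.12, so 0.821 = (0.75 + ρ_A + 0.24) / 2.240.
ρ_A = 0.821·2.240 − 0.75 − 0.24 = 0.849.

0.849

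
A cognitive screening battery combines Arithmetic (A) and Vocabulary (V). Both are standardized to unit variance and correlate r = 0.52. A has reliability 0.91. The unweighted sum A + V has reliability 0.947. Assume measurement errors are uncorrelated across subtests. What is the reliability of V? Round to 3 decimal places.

0.929

Var(A+V) = 2 + 2·0.52 = 3.040.
True-score variance = ρ_A + ρ_V + 2·0.52, so 0.947 = (0.91 + ρ_V + 1.04) / 3.040.
ρ_V = 0.947·3.040 − 0.91 − 1.04 = 0.929.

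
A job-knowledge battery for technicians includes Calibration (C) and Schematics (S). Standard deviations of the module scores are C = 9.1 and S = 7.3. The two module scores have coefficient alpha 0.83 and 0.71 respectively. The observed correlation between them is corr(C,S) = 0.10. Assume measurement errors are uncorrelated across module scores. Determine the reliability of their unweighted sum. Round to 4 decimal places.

0.8023

Var(C+S) = 9.1² + 7.3² + 2·[9.1·7.3·0.10] = 136.1 + 13.286 = 149.386.
With uncorrelated errors the cross-covariances are all true-score covariance, so they carry over unchanged; only the diagonal terms shrink to ρᵢσᵢ².
True-score variance = [9.1²·0.83 + 7.3²·0.71] + 13.286 = 106.568 + 13.286 = 119.854.
Reliability = 119.854 / 149.386 = 0.8023.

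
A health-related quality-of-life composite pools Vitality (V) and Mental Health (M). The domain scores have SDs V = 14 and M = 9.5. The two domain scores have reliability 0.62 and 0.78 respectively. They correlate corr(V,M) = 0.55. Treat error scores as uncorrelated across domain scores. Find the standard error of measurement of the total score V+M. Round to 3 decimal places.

Var(total) = 286.25 + 146.3 = 432.55.
True-score variance = 191.915 + 146.3 = 338.215, so reliability = 0.7819.
Error variance = 432.55 − 338.215 = 94.335; SEM = √94.335 = 9.713.

9.713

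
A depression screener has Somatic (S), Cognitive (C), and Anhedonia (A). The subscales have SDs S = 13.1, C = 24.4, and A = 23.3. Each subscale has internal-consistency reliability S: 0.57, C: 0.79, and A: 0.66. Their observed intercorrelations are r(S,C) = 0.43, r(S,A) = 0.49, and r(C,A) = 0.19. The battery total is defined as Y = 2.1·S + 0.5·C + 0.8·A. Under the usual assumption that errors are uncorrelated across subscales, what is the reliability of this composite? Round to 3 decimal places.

0.777

Var(Y) = 2.1²·13.1² + 0.5²·24.4² + 0.8²·23.3² + 2·[1.05·13.1·24.4·0.43 + 1.68·13.1·23.3·0.49 + 0.4·24.4·23.3·0.19] = 1253.09 + 877.581 = 2130.67.
Because errors are independent across components, Cov(Tᵢ,Tⱼ) = Cov(Xᵢ,Xⱼ); the off-diagonal part of the true-score variance is the same as above.
True-score variance = [2.1²·13.1²·0.57 + 0.5²·24.4²·0.79 + 0.8²·23.3²·0.66] + 877.581 = 778.276 + 877.581 = 1655.86.
Reliability = 1655.86 / 2130.67 = 0.777.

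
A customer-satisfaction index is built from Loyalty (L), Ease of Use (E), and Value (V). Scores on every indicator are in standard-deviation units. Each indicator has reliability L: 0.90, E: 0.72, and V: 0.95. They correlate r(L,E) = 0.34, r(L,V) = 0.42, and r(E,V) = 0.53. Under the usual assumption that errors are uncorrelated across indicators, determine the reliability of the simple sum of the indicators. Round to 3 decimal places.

Var(L+E+V) = 3 + 2·[0.34 + 0.42 + 0.53] = 3 + 2.58 = 5.58.
Because errors are independent across components, Cov(Tᵢ,Tⱼ) = Cov(Xᵢ,Xⱼ); the off-diagonal part of the true-score variance is the same as above.
True-score variance = [0.90 + 0.72 + 0.95] + 2.58 = 2.57 + 2.58 = 5.15.
Reliability = 5.15 / 5.58 = 0.923.

0.923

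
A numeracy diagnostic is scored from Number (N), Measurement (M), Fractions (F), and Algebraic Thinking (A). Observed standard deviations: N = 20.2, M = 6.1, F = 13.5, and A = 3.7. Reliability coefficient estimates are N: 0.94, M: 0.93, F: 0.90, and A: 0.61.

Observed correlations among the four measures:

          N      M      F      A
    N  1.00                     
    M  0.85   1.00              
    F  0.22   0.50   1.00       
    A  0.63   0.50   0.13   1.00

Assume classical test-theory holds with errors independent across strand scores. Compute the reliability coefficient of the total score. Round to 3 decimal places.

Var(N+M+F+A) = 20.2² + 6.1² + 13.5² + 3.7² + 2·[20.2·6.1·0.85 + 20.2·13.5·0.22 + 20.2·3.7·0.63 + 6.1·13.5·0.50 + 6.1·3.7·0.50 + 13.5·3.7·0.13] = 641.19 + 541.541 = 1182.73.
Under uncorrelated errors the observed covariances equal the true-score covariances, so only the own-variance terms attenuate.
True-score variance = [20.2²·0.94 + 6.1²·0.93 + 13.5²·0.90 + 3.7²·0.61] + 541.541 = 590.539 + 541.541 = 1132.08.
Reliability = 1132.08 / 1182.73 = 0.957.

0.957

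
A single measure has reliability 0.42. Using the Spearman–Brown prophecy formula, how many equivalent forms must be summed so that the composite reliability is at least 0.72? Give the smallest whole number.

4

k ≥ ρ*(1−ρ₁)/(ρ₁(1−ρ*)) = 0.72·0.58 / (0.42·0.28) = 3.551.
Smallest integer k = 4.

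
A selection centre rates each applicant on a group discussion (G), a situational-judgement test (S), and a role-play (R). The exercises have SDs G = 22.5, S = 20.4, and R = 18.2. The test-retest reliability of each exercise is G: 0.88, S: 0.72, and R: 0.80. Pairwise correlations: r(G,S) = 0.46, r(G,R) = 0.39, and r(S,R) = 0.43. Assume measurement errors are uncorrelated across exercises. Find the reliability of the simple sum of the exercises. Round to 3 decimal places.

Var(G+S+R) = 22.5² + 20.4² + 18.2² + 2·[22.5·20.4·0.46 + 22.5·18.2·0.39 + 20.4·18.2·0.43] = 1253.65 + 1060.99 = 2314.64.
With uncorrelated errors the cross-covariances are all true-score covariance, so they carry over unchanged; only the diagonal terms shrink to ρᵢσᵢ².
True-score variance = [22.5²·0.88 + 20.4²·0.72 + 18.2²·0.80] + 1060.99 = 1010.13 + 1060.99 = 2071.12.
Reliability = 2071.12 / 2314.64 = 0.895.

0.895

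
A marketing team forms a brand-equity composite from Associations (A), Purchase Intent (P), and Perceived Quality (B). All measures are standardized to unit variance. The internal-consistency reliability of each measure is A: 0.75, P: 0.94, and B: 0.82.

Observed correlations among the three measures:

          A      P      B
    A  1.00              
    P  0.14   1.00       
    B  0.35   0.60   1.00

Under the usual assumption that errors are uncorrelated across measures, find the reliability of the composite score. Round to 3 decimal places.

Var(A+P+B) = 3 + 2·[0.14 + 0.35 + 0.60] = 3 + 2.18 = 5.18.
Because errors are independent across components, Cov(Tᵢ,Tⱼ) = Cov(Xᵢ,Xⱼ); the off-diagonal part of the true-score variance is the same as above.
True-score variance = [0.75 + 0.94 + 0.82] + 2.18 = 2.51 + 2.18 = 4.69.
Reliability = 4.69 / 5.18 = 0.905.

0.905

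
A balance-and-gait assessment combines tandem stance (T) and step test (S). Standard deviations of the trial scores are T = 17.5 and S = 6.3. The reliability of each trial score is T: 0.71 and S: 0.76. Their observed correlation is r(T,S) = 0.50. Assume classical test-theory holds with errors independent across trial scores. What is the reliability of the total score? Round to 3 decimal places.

Var(T+S) = 17.5² + 6.3² + 2·[17.5·6.3·0.50] = 345.94 + 110.25 = 456.19.
Because errors are independent across components, Cov(Tᵢ,Tⱼ) = Cov(Xᵢ,Xⱼ); the off-diagonal part of the true-score variance is the same as above.
True-score variance = [17.5²·0.71 + 6.3²·0.76] + 110.25 = 247.602 + 110.25 = 357.852.
Reliability = 357.852 / 456.19 = 0.784.

0.784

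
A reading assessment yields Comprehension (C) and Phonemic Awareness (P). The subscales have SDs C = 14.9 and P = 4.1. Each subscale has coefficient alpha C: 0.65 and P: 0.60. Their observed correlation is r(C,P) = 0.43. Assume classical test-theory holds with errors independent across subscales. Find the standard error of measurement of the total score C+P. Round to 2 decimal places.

9.19

Var(total) = 238.82 + 52.5374 = 291.357.
True-score variance = 154.393 + 52.5374 = 206.93, so reliability = 0.7102.
Error variance = 291.357 − 206.93 = 84.4275; SEM = √84.4275 = 9.19.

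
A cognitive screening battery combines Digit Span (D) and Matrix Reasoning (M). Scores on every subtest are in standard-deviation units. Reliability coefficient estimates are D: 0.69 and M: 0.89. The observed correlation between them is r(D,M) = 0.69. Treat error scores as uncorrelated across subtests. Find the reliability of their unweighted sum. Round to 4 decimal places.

Var(D+M) = 2 + 2·[0.69] = 2 + 1.38 = 3.38.
Under uncorrelated errors the observed covariances equal the true-score covariances, so only the own-variance terms attenuate.
True-score variance = [0.69 + 0.89] + 1.38 = 1.58 + 1.38 = 2.96.
Reliability = 2.96 / 3.38 = 0.8757.

0.8757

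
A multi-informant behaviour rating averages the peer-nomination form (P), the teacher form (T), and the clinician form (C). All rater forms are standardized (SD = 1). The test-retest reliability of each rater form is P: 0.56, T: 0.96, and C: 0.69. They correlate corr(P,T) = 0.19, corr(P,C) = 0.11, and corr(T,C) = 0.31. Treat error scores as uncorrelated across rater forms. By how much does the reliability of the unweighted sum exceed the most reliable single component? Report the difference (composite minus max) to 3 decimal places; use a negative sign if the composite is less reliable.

Var(sum) = 3 + 1.22 = 4.22; true-score variance = 2.21 + 1.22 = 3.43; composite reliability = 0.8128.
Max component reliability = 0.9600.
Difference = 0.8128 − 0.9600 = -0.147.

-0.147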